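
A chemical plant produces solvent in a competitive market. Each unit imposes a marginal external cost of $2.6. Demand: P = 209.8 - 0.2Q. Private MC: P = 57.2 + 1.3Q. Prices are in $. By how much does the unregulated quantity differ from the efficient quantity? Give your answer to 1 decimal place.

1.7 units

Market equilibrium (private): 57.2 + 1.3Q = 209.8 - 0.2Q → Q_m = 101.7333.
Social marginal cost = private MC + MEC = 59.8 + 1.3Q.
Set SMC = demand: 59.8 + 1.3Q = 209.8 - 0.2Q → Q* = 100.0000.
Gap = |101.7333 − 100.0000| = 1.7333.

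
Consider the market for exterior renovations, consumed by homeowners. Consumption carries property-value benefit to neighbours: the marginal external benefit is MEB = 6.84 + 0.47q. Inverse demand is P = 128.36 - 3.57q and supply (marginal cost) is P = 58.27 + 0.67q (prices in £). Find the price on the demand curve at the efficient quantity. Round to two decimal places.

P = £55.51

Social marginal benefit = demand + MEB = 135.20 - 3.10q.
Set SMB = MC: 135.20 - 3.10q = 58.27 + 0.67q → q* = 20.4058.
Consumer price on the demand curve at q*: 128.36 − 3.57×20.4058 = 55.5113.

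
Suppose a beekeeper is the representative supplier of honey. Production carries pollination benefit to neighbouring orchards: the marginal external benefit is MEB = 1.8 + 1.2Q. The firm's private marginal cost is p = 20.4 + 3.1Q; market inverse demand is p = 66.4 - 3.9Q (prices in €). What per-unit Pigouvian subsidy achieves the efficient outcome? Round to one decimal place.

Social marginal cost = private MC − MEB = 18.6 + 1.9Q.
Set SMC = demand: 18.6 + 1.9Q = 66.4 - 3.9Q → Q* = 8.2414.
The Pigouvian subsidy equals MEB at Q*: 1.8 + 1.2×8.2414 = 11.6897.

subsidy = €11.7 per unit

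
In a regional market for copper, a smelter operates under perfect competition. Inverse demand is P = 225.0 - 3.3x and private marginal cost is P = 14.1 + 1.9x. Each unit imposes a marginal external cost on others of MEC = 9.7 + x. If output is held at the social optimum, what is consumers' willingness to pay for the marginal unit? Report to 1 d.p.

P = 117.9

Social marginal cost = private MC + MEC = 23.8 + 2.9x.
Set SMC = demand: 23.8 + 2.9x = 225.0 - 3.3x → x* = 32.4516.
Consumer price on the demand curve at x*: 225.0 − 3.3×32.4516 = 117.9097.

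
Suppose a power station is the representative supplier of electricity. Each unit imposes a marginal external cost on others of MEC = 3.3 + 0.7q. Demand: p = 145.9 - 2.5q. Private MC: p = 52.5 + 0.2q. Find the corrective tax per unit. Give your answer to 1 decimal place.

Social marginal cost = private MC + MEC = 55.8 + 0.9q.
Set SMC = demand: 55.8 + 0.9q = 145.9 - 2.5q → q* = 26.5000.
The Pigouvian tax equals MEC at q*: 3.3 + 0.7×26.5000 = 21.8500.

tax = 21.9 per unit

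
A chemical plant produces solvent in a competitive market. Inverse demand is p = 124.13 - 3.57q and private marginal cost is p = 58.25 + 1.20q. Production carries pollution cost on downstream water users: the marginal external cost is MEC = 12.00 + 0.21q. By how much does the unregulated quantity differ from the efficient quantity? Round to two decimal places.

Market equilibrium (private): 58.25 + 1.20q = 124.13 - 3.57q → q_m = 13.8113.
Social marginal cost = private MC + MEC = 70.25 + 1.41q.
Set SMC = demand: 70.25 + 1.41q = 124.13 - 3.57q → q* = 10.8193.
Gap = |13.8113 − 10.8193| = 2.9920.

2.99 units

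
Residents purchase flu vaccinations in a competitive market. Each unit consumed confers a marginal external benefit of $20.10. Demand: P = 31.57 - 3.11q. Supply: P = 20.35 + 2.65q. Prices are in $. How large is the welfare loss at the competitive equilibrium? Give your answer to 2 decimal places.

Market equilibrium (private): 20.35 + 2.65q = 31.57 - 3.11q → q_m = 1.9479.
Social marginal benefit = demand + MEB = 51.67 - 3.11q.
Set SMB = MC: 51.67 - 3.11q = 20.35 + 2.65q → q* = 5.4375.
The loss is the area between SMB and MC from q* to q_m; with linear curves that's a triangle of height MEB(q_m).
DWL = ½ × 3.4896 × 20.1000 = 35.0705.

DWL = $35.07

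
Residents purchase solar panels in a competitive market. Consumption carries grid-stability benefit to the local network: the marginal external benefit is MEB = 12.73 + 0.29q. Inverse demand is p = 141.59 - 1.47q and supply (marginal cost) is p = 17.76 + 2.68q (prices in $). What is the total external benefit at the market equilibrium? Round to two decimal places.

Market equilibrium (private): 17.76 + 2.68q = 141.59 - 1.47q → q_m = 29.8386.
Total external benefit = ∫₀^{q_m} (12.73 + 0.29q) dq = 12.73×29.8386 + ½×0.29×29.8386² = 508.9450.

$508.94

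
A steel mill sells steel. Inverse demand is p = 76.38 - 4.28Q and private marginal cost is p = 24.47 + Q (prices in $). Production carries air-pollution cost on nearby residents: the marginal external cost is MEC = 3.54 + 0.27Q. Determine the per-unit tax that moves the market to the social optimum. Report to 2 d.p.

tax = $5.89 per unit

Social marginal cost = private MC + MEC = 28.01 + 1.27Q.
Set SMC = demand: 28.01 + 1.27Q = 76.38 - 4.28Q → Q* = 8.7153.
The Pigouvian tax equals MEC at Q*: 3.54 + 0.27×8.7153 = 5.8931.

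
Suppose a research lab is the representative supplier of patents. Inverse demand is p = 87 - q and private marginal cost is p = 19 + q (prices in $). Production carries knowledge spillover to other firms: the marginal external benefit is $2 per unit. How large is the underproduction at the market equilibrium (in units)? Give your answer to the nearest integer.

Market equilibrium (private): 19 + q = 87 - q → q_m = 34.0000.
Social marginal cost = private MC − MEB = 17 + q.
Set SMC = demand: 17 + q = 87 - q → q* = 35.0000.
Gap = |34.0000 − 35.0000| = 1.0000.

1 units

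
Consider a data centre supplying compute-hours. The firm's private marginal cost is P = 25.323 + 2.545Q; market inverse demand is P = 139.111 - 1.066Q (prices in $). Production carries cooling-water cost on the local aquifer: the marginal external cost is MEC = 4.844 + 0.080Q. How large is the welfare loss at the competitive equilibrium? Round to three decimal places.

Market equilibrium (private): 25.323 + 2.545Q = 139.111 - 1.066Q → Q_m = 31.5115.
Social marginal cost = private MC + MEC = 30.167 + 2.625Q.
Set SMC = demand: 30.167 + 2.625Q = 139.111 - 1.066Q → Q* = 29.5161.
The welfare-loss triangle has base |Q_m − Q*| and height MEC(Q_m) (the vertical gap between SMC and demand is zero at Q* and MEC at Q_m).
DWL = ½ × 1.9954 × 7.3649 = 7.3480.

DWL = $7.348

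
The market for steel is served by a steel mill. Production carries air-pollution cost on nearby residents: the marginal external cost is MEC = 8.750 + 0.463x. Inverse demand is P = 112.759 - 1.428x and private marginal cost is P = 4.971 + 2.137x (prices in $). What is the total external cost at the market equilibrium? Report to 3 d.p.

$476.185

Market equilibrium (private): 4.971 + 2.137x = 112.759 - 1.428x → x_m = 30.2351.
Total external cost = ∫₀^{x_m} (8.750 + 0.463x) dx = 8.750×30.2351 + ½×0.463×30.2351² = 476.1855.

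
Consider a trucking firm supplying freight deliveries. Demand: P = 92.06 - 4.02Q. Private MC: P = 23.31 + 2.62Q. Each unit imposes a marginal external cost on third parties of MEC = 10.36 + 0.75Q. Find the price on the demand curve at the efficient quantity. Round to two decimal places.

Social marginal cost = private MC + MEC = 33.67 + 3.37Q.
Set SMC = demand: 33.67 + 3.37Q = 92.06 - 4.02Q → Q* = 7.9012.
Consumer price on the demand curve at Q*: 92.06 − 4.02×7.9012 = 60.2972.

P = 60.30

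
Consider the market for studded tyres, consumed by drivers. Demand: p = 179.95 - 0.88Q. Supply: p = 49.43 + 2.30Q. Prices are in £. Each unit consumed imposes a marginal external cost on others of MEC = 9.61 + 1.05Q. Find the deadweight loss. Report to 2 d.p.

DWL = £328.36

Market equilibrium (private): 49.43 + 2.30Q = 179.95 - 0.88Q → Q_m = 41.0440.
Social marginal benefit = demand − MEC = 170.34 - 1.93Q.
Set SMB = MC: 170.34 - 1.93Q = 49.43 + 2.30Q → Q* = 28.5839.
The welfare-loss triangle has base |Q_m − Q*| and height MEC(Q_m) (the vertical gap between SMB and MC is zero at Q* and MEC at Q_m).
DWL = ½ × 12.4601 × 52.7062 = 328.3623.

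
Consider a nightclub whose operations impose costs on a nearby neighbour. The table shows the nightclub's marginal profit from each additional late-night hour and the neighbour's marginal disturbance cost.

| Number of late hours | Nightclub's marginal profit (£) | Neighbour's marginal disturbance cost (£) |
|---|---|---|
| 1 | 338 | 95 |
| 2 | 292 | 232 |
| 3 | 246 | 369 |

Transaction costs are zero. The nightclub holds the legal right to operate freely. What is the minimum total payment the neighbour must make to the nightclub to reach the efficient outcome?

Left alone the nightclub would choose level 3 (marginal profit stays positive).
Efficient level: k* = 2 (marginal profit ≥ marginal disturbance cost through 2).
The neighbour must at least cover the nightclub's forgone profit from cutting 3→2: 246 = 246.

£246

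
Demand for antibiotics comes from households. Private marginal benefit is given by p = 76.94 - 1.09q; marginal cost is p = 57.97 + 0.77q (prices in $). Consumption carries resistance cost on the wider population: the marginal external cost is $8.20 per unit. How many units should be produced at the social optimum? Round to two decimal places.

Social marginal benefit = demand − MEC = 68.74 - 1.09q.
Set SMB = MC: 68.74 - 1.09q = 57.97 + 0.77q → q* = 5.7903.

q* = 5.79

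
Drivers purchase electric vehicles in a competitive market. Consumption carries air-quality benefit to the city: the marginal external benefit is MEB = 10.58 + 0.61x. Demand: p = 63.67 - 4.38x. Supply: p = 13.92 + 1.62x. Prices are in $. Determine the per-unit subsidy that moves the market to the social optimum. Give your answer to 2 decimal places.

subsidy = $17.41 per unit

Social marginal benefit = demand + MEB = 74.25 - 3.77x.
Set SMB = MC: 74.25 - 3.77x = 13.92 + 1.62x → x* = 11.1929.
The Pigouvian subsidy equals MEB at x*: 10.58 + 0.61×11.1929 = 17.4077.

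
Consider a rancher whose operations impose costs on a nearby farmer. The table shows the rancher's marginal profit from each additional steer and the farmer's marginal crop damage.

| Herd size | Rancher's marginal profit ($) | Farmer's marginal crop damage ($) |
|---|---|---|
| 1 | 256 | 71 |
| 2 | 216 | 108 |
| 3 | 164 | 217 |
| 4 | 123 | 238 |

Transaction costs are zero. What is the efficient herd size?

2

Bargaining reaches the level where marginal profit last exceeds marginal crop damage.
That holds through level 2 (216 ≥ 108) but not at 3 (164 < 217).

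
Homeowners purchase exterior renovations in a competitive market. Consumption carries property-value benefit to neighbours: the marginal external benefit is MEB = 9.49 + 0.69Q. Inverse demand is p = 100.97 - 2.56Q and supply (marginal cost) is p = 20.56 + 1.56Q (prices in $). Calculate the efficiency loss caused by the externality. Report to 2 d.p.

Market equilibrium (private): 20.56 + 1.56Q = 100.97 - 2.56Q → Q_m = 19.5170.
Social marginal benefit = demand + MEB = 110.46 - 1.87Q.
Set SMB = MC: 110.46 - 1.87Q = 20.56 + 1.56Q → Q* = 26.2099.
The loss is the area between SMB and MC from Q* to Q_m; with linear curves that's a triangle of height MEB(Q_m).
DWL = ½ × 6.6929 × 22.9567 = 76.8234.

DWL = $76.82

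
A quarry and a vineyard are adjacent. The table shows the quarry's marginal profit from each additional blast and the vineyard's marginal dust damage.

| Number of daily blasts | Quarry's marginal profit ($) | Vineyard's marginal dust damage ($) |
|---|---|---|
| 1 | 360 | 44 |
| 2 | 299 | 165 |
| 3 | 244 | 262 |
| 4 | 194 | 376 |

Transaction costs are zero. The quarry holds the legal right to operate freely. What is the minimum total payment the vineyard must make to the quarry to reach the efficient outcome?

$438

Left alone the quarry would choose level 4 (marginal profit stays positive).
Efficient level: k* = 2 (marginal profit ≥ marginal dust damage through 2).
The vineyard must at least cover the quarry's forgone profit from cutting 4→2: 244 + 194 = 438.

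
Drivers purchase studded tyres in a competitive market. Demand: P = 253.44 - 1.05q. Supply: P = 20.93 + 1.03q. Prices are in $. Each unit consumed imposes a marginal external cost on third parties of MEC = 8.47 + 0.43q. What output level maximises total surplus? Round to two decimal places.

q* = 89.26

Social marginal benefit = demand − MEC = 244.97 - 1.48q.
Set SMB = MC: 244.97 - 1.48q = 20.93 + 1.03q → q* = 89.2590.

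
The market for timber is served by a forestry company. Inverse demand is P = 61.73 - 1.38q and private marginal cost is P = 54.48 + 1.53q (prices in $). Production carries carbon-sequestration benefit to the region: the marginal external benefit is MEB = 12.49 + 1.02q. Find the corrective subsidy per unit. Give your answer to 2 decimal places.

subsidy = $23.14 per unit

Social marginal cost = private MC − MEB = 41.99 + 0.51q.
Set SMC = demand: 41.99 + 0.51q = 61.73 - 1.38q → q* = 10.4444.
The Pigouvian subsidy equals MEB at q*: 12.49 + 1.02×10.4444 = 23.1433.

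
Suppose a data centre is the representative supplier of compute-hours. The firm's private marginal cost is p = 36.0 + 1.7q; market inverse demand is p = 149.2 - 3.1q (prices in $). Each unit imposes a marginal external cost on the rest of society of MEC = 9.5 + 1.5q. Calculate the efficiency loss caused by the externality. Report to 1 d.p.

DWL = $159.8

Market equilibrium (private): 36.0 + 1.7q = 149.2 - 3.1q → q_m = 23.5833.
Social marginal cost = private MC + MEC = 45.5 + 3.2q.
Set SMC = demand: 45.5 + 3.2q = 149.2 - 3.1q → q* = 16.4603.
The welfare-loss triangle has base |q_m − q*| and height MEC(q_m) (the vertical gap between SMC and demand is zero at q* and MEC at q_m).
DWL = ½ × 7.1230 × 44.8750 = 159.8223.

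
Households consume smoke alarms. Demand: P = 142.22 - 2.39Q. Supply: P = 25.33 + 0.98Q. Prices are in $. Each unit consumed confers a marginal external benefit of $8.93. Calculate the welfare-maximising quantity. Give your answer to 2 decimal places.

Social marginal benefit = demand + MEB = 151.15 - 2.39Q.
Set SMB = MC: 151.15 - 2.39Q = 25.33 + 0.98Q → Q* = 37.3353.

Q* = 37.34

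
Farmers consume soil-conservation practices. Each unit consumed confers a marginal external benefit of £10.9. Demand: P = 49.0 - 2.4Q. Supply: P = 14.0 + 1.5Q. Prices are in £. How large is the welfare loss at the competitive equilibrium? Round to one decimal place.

DWL = £15.2

Market equilibrium (private): 14.0 + 1.5Q = 49.0 - 2.4Q → Q_m = 8.9744.
Social marginal benefit = demand + MEB = 59.9 - 2.4Q.
Set SMB = MC: 59.9 - 2.4Q = 14.0 + 1.5Q → Q* = 11.7692.
The loss is the area between SMB and MC from Q* to Q_m; with linear curves that's a triangle of height MEB(Q_m).
DWL = ½ × 2.7948 × 10.9000 = 15.2317.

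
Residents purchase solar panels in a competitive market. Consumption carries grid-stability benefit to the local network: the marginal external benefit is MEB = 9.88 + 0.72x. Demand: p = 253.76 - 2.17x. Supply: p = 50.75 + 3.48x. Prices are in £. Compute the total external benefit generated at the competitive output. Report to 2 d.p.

Market equilibrium (private): 50.75 + 3.48x = 253.76 - 2.17x → x_m = 35.9310.
Total external benefit = ∫₀^{x_m} (9.88 + 0.72x) dx = 9.88×35.9310 + ½×0.72×35.9310² = 819.7715.

£819.77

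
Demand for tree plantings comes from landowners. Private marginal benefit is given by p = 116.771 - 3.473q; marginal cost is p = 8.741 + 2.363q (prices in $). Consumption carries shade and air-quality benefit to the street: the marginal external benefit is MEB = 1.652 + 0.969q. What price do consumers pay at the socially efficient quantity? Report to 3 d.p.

Social marginal benefit = demand + MEB = 118.423 - 2.504q.
Set SMB = MC: 118.423 - 2.504q = 8.741 + 2.363q → q* = 22.5359.
Consumer price on the demand curve at q*: 116.771 − 3.473×22.5359 = 38.5038.

P = $38.504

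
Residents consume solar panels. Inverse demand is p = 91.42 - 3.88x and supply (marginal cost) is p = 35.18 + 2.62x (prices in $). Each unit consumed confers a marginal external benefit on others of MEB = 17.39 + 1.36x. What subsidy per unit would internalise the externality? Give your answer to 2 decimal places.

subsidy = $36.87 per unit

Social marginal benefit = demand + MEB = 108.81 - 2.52x.
Set SMB = MC: 108.81 - 2.52x = 35.18 + 2.62x → x* = 14.3249.
The Pigouvian subsidy equals MEB at x*: 17.39 + 1.36×14.3249 = 36.8719.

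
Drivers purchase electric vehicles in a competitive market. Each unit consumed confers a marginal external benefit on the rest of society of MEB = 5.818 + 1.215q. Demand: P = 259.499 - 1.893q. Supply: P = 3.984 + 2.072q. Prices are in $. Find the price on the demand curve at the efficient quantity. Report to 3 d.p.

Social marginal benefit = demand + MEB = 265.317 - 0.678q.
Set SMB = MC: 265.317 - 0.678q = 3.984 + 2.072q → q* = 95.0302.
Consumer price on the demand curve at q*: 259.499 − 1.893×95.0302 = 79.6068.

P = $79.607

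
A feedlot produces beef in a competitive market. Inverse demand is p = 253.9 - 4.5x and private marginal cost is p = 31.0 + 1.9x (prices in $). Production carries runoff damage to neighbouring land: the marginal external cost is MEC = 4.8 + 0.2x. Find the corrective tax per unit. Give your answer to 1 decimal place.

tax = $11.4 per unit

Social marginal cost = private MC + MEC = 35.8 + 2.1x.
Set SMC = demand: 35.8 + 2.1x = 253.9 - 4.5x → x* = 33.0455.
The Pigouvian tax equals MEC at x*: 4.8 + 0.2×33.0455 = 11.4091.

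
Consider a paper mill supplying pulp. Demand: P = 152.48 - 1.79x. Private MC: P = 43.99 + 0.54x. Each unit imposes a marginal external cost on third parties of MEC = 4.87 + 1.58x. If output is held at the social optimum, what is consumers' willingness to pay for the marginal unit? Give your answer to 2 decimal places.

P = 105.04

Social marginal cost = private MC + MEC = 48.86 + 2.12x.
Set SMC = demand: 48.86 + 2.12x = 152.48 - 1.79x → x* = 26.5013.
Consumer price on the demand curve at x*: 152.48 − 1.79×26.5013 = 105.0427.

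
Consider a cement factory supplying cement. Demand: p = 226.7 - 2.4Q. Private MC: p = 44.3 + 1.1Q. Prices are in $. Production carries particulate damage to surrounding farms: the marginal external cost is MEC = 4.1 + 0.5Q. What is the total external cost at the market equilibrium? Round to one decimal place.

$892.6

Market equilibrium (private): 44.3 + 1.1Q = 226.7 - 2.4Q → Q_m = 52.1143.
Total external cost = ∫₀^{Q_m} (4.1 + 0.5Q) dQ = 4.1×52.1143 + ½×0.5×52.1143² = 892.6437.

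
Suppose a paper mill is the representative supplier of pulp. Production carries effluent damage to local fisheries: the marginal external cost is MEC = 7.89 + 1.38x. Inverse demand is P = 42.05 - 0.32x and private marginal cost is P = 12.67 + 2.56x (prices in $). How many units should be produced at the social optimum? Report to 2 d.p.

x* = 5.04

Social marginal cost = private MC + MEC = 20.56 + 3.94x.
Set SMC = demand: 20.56 + 3.94x = 42.05 - 0.32x → x* = 5.0446.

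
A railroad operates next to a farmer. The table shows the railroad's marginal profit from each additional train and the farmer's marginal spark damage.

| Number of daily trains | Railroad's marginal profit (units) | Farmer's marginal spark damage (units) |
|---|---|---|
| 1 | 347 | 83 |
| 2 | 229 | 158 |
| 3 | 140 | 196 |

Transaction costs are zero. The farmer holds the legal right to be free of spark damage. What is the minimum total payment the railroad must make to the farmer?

241

Efficient level: marginal profit ≥ marginal spark damage through level 2, so k* = 2.
With the farmer holding the right, the railroad must at least compensate total damage at k*: 83 + 158 = 241.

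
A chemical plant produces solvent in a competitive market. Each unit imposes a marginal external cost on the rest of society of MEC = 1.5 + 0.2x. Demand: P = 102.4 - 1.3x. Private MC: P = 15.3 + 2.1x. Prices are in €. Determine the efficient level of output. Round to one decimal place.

Social marginal cost = private MC + MEC = 16.8 + 2.3x.
Set SMC = demand: 16.8 + 2.3x = 102.4 - 1.3x → x* = 23.7778.

x* = 23.8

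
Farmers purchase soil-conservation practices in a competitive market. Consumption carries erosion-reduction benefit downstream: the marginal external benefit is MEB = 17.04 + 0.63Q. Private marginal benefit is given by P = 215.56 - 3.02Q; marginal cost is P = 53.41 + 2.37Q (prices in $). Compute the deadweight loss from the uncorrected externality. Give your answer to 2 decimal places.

Market equilibrium (private): 53.41 + 2.37Q = 215.56 - 3.02Q → Q_m = 30.0835.
Social marginal benefit = demand + MEB = 232.60 - 2.39Q.
Set SMB = MC: 232.60 - 2.39Q = 53.41 + 2.37Q → Q* = 37.6450.
The welfare-loss triangle has base |Q_m − Q*| and height MEB(Q_m) (the vertical gap between SMB and MC is zero at Q* and MEB at Q_m).
DWL = ½ × 7.5615 × 35.9926 = 136.0790.

DWL = $136.08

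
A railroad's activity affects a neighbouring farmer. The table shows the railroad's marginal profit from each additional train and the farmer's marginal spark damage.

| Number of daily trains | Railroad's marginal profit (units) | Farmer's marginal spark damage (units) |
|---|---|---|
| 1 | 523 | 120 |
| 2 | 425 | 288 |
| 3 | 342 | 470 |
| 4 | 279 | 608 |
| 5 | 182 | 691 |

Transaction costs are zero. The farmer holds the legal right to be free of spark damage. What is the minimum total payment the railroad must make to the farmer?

Efficient level: marginal profit ≥ marginal spark damage through level 2, so k* = 2.
With the farmer holding the right, the railroad must at least compensate total damage at k*: 120 + 288 = 408.

408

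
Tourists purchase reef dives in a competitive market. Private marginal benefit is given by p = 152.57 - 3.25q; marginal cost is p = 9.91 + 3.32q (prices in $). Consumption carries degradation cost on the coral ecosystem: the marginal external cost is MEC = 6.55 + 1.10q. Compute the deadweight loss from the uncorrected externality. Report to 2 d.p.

DWL = $60.38

Market equilibrium (private): 9.91 + 3.32q = 152.57 - 3.25q → q_m = 21.7139.
Social marginal benefit = demand − MEC = 146.02 - 4.35q.
Set SMB = MC: 146.02 - 4.35q = 9.91 + 3.32q → q* = 17.7458.
Between q* and q_m the wedge MC − SMB runs linearly from 0 to MEC(q_m), so the loss is a triangle.
DWL = ½ × 3.9681 × 30.4352 = 60.3850.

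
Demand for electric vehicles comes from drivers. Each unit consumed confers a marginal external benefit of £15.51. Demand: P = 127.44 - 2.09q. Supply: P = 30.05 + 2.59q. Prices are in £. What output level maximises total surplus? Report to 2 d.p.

q* = 24.12

Social marginal benefit = demand + MEB = 142.95 - 2.09q.
Set SMB = MC: 142.95 - 2.09q = 30.05 + 2.59q → q* = 24.1239.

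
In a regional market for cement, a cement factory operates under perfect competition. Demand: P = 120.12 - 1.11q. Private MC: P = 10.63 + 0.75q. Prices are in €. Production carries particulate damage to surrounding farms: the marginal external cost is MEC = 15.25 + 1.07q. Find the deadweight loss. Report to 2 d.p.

DWL = €1044.52

Market equilibrium (private): 10.63 + 0.75q = 120.12 - 1.11q → q_m = 58.8656.
Social marginal cost = private MC + MEC = 25.88 + 1.82q.
Set SMC = demand: 25.88 + 1.82q = 120.12 - 1.11q → q* = 32.1638.
The loss is the area between SMC and demand from q* to q_m; with linear curves that's a triangle of height MEC(q_m).
DWL = ½ × 26.7018 × 78.2362 = 1044.5237.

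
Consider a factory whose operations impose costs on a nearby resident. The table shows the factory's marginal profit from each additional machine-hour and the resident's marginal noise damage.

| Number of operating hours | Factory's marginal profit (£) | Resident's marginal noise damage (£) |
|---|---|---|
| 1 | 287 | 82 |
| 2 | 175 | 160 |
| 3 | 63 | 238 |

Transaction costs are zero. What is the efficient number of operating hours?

Bargaining reaches the level where marginal profit last exceeds marginal noise damage.
That holds through level 2 (175 ≥ 160) but not at 3 (63 < 238).

2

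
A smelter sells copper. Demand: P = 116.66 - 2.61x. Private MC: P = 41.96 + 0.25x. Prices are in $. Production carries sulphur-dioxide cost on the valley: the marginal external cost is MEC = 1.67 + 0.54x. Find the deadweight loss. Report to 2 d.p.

Market equilibrium (private): 41.96 + 0.25x = 116.66 - 2.61x → x_m = 26.1189.
Social marginal cost = private MC + MEC = 43.63 + 0.79x.
Set SMC = demand: 43.63 + 0.79x = 116.66 - 2.61x → x* = 21.4794.
Between x* and x_m the wedge SMC − demand runs linearly from 0 to MEC(x_m), so the loss is a triangle.
DWL = ½ × 4.6395 × 15.7742 = 36.5922.

DWL = $36.59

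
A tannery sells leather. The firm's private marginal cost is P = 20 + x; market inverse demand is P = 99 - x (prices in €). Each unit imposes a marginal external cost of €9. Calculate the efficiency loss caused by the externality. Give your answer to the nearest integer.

Market equilibrium (private): 20 + x = 99 - x → x_m = 39.5000.
Social marginal cost = private MC + MEC = 29 + x.
Set SMC = demand: 29 + x = 99 - x → x* = 35.0000.
Height of the DWL triangle at x_m is SMC(x_m) − demand(x_m) = MEC(x_m) = 9.0000.
DWL = ½ × 4.5000 × 9.0000 = 20.2500.

DWL = €20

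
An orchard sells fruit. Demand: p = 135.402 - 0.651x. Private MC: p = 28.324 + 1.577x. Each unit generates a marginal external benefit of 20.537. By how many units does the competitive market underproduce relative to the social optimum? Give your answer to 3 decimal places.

9.218 units

Market equilibrium (private): 28.324 + 1.577x = 135.402 - 0.651x → x_m = 48.0601.
Social marginal cost = private MC − MEB = 7.787 + 1.577x.
Set SMC = demand: 7.787 + 1.577x = 135.402 - 0.651x → x* = 57.2778.
Gap = |48.0601 − 57.2778| = 9.2177.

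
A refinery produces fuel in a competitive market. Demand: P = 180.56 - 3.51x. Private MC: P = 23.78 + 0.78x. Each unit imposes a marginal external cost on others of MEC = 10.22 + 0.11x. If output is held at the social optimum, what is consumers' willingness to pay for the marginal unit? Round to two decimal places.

P = 63.65

Social marginal cost = private MC + MEC = 34.00 + 0.89x.
Set SMC = demand: 34.00 + 0.89x = 180.56 - 3.51x → x* = 33.3091.
Consumer price on the demand curve at x*: 180.56 − 3.51×33.3091 = 63.6451.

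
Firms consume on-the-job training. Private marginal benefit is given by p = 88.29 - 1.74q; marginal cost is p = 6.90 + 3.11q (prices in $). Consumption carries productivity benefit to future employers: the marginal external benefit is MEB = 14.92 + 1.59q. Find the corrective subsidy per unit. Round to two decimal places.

subsidy = $61.89 per unit

Social marginal benefit = demand + MEB = 103.21 - 0.15q.
Set SMB = MC: 103.21 - 0.15q = 6.90 + 3.11q → q* = 29.5429.
The Pigouvian subsidy equals MEB at q*: 14.92 + 1.59×29.5429 = 61.8932.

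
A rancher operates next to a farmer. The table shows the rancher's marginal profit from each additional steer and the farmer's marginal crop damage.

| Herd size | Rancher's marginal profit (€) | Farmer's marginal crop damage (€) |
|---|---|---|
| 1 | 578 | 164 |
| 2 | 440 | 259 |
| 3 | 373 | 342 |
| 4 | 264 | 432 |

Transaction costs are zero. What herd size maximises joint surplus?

Bargaining reaches the level where marginal profit last exceeds marginal crop damage.
That holds through level 3 (373 ≥ 342) but not at 4 (264 < 432).

3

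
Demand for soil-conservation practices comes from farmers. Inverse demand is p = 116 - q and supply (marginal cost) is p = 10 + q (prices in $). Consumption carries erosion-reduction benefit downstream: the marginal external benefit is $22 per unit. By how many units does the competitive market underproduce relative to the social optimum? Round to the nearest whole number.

11 units

Market equilibrium (private): 10 + q = 116 - q → q_m = 53.0000.
Social marginal benefit = demand + MEB = 138 - q.
Set SMB = MC: 138 - q = 10 + q → q* = 64.0000.
Gap = |53.0000 − 64.0000| = 11.0000.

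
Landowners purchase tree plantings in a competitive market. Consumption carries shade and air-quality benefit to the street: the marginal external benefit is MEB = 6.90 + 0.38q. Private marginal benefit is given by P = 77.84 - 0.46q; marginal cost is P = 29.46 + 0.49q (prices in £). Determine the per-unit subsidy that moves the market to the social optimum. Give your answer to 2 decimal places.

Social marginal benefit = demand + MEB = 84.74 - 0.08q.
Set SMB = MC: 84.74 - 0.08q = 29.46 + 0.49q → q* = 96.9825.
The Pigouvian subsidy equals MEB at q*: 6.90 + 0.38×96.9825 = 43.7534.

subsidy = £43.75 per unit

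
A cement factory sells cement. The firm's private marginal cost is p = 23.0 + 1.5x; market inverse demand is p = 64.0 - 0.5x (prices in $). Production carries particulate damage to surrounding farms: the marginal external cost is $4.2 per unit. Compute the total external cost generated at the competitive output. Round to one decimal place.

$86.1

Market equilibrium (private): 23.0 + 1.5x = 64.0 - 0.5x → x_m = 20.5000.
Total external cost = MEC × x_m = 4.2 × 20.5000 = 86.1000.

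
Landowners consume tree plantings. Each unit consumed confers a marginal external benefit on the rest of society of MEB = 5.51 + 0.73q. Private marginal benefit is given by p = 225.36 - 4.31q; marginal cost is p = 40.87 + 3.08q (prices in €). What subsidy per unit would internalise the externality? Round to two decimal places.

subsidy = €26.34 per unit

Social marginal benefit = demand + MEB = 230.87 - 3.58q.
Set SMB = MC: 230.87 - 3.58q = 40.87 + 3.08q → q* = 28.5285.
The Pigouvian subsidy equals MEB at q*: 5.51 + 0.73×28.5285 = 26.3358.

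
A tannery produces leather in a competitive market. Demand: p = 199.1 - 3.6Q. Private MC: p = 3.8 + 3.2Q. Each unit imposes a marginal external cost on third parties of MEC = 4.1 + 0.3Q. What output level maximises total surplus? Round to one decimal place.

Q* = 26.9

Social marginal cost = private MC + MEC = 7.9 + 3.5Q.
Set SMC = demand: 7.9 + 3.5Q = 199.1 - 3.6Q → Q* = 26.9296.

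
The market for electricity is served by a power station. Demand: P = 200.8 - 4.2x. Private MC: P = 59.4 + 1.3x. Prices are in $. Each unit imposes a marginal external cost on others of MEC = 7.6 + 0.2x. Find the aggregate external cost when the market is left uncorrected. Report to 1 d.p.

Market equilibrium (private): 59.4 + 1.3x = 200.8 - 4.2x → x_m = 25.7091.
Total external cost = ∫₀^{x_m} (7.6 + 0.2x) dx = 7.6×25.7091 + ½×0.2×25.7091² = 261.4849.

$261.5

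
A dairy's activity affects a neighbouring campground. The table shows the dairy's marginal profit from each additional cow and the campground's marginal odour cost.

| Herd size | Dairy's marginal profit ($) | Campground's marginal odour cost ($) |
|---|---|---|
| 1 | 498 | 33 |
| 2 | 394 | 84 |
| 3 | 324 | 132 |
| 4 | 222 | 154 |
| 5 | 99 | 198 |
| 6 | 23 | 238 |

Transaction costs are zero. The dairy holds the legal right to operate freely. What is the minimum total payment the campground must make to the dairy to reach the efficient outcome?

$122

Left alone the dairy would choose level 6 (marginal profit stays positive).
Efficient level: k* = 4 (marginal profit ≥ marginal odour cost through 4).
The campground must at least cover the dairy's forgone profit from cutting 6→4: 99 + 23 = 122.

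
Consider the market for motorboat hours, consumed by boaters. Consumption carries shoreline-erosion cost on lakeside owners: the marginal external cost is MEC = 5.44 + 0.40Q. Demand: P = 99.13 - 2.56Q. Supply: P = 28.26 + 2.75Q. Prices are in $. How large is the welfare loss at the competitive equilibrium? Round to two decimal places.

DWL = $10.17

Market equilibrium (private): 28.26 + 2.75Q = 99.13 - 2.56Q → Q_m = 13.3465.
Social marginal benefit = demand − MEC = 93.69 - 2.96Q.
Set SMB = MC: 93.69 - 2.96Q = 28.26 + 2.75Q → Q* = 11.4588.
Between Q* and Q_m the wedge MC − SMB runs linearly from 0 to MEC(Q_m), so the loss is a triangle.
DWL = ½ × 1.8877 × 10.7786 = 10.1734.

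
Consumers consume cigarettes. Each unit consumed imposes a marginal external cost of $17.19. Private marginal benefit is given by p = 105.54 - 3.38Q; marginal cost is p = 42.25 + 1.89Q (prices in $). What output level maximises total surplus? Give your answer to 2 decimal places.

Q* = 8.75

Social marginal benefit = demand − MEC = 88.35 - 3.38Q.
Set SMB = MC: 88.35 - 3.38Q = 42.25 + 1.89Q → Q* = 8.7476.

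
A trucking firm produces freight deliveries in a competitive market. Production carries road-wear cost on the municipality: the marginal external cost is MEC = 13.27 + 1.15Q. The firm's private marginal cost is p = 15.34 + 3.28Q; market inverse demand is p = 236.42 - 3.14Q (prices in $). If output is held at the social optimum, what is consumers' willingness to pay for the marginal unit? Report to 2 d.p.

Social marginal cost = private MC + MEC = 28.61 + 4.43Q.
Set SMC = demand: 28.61 + 4.43Q = 236.42 - 3.14Q → Q* = 27.4518.
Consumer price on the demand curve at Q*: 236.42 − 3.14×27.4518 = 150.2213.

P = $150.22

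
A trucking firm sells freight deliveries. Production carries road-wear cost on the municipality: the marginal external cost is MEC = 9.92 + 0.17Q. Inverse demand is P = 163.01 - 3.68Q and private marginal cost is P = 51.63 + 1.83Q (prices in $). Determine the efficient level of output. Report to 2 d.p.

Social marginal cost = private MC + MEC = 61.55 + 2.00Q.
Set SMC = demand: 61.55 + 2.00Q = 163.01 - 3.68Q → Q* = 17.8627.

Q* = 17.86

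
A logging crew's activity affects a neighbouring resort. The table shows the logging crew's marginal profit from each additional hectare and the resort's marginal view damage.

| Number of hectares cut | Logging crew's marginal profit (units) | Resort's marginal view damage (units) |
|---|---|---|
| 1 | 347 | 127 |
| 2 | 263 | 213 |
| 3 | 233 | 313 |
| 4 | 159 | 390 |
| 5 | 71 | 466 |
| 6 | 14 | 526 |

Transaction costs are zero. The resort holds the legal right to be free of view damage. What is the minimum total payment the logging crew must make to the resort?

340

Efficient level: marginal profit ≥ marginal view damage through level 2, so k* = 2.
With the resort holding the right, the logging crew must at least compensate total damage at k*: 127 + 213 = 340.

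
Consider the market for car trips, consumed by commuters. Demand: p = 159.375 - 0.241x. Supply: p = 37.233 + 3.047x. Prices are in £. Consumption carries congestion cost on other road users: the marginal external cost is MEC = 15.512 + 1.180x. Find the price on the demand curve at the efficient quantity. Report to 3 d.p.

P = £153.623

Social marginal benefit = demand − MEC = 143.863 - 1.421x.
Set SMB = MC: 143.863 - 1.421x = 37.233 + 3.047x → x* = 23.8653.
Consumer price on the demand curve at x*: 159.375 − 0.241×23.8653 = 153.6235.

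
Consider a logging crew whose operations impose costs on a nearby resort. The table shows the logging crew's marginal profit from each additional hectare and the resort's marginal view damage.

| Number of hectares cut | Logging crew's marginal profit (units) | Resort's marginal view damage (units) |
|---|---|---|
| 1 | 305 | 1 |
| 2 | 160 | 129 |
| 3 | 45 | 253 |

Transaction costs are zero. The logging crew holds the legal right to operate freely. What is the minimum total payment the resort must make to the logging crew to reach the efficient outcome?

45

Left alone the logging crew would choose level 3 (marginal profit stays positive).
Efficient level: k* = 2 (marginal profit ≥ marginal view damage through 2).
The resort must at least cover the logging crew's forgone profit from cutting 3→2: 45 = 45.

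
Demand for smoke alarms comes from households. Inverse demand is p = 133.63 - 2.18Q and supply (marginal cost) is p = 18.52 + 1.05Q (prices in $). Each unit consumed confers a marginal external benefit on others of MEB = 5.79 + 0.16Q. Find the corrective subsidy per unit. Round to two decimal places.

Social marginal benefit = demand + MEB = 139.42 - 2.02Q.
Set SMB = MC: 139.42 - 2.02Q = 18.52 + 1.05Q → Q* = 39.3811.
The Pigouvian subsidy equals MEB at Q*: 5.79 + 0.16×39.3811 = 12.0910.

subsidy = $12.09 per unit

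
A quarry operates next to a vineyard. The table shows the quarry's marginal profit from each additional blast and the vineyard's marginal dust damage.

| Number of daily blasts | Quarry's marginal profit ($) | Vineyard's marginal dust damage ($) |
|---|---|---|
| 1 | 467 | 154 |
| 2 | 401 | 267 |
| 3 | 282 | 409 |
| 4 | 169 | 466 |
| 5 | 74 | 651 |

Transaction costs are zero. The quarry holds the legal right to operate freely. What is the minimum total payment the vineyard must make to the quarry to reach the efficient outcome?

Left alone the quarry would choose level 5 (marginal profit stays positive).
Efficient level: k* = 2 (marginal profit ≥ marginal dust damage through 2).
The vineyard must at least cover the quarry's forgone profit from cutting 5→2: 282 + 169 + 74 = 525.

$525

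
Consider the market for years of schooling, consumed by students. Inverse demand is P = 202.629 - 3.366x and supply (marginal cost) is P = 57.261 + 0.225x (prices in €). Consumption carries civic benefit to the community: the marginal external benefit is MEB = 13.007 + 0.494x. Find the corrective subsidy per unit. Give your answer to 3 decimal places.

Social marginal benefit = demand + MEB = 215.636 - 2.872x.
Set SMB = MC: 215.636 - 2.872x = 57.261 + 0.225x → x* = 51.1382.
The Pigouvian subsidy equals MEB at x*: 13.007 + 0.494×51.1382 = 38.2693.

subsidy = €38.269 per unit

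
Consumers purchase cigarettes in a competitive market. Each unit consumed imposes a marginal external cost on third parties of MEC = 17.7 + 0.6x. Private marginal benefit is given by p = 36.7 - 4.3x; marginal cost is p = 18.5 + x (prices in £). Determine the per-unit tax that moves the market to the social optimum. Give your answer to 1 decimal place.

tax = £17.8 per unit

Social marginal benefit = demand − MEC = 19.0 - 4.9x.
Set SMB = MC: 19.0 - 4.9x = 18.5 + x → x* = 0.0847.
The Pigouvian tax equals MEC at x*: 17.7 + 0.6×0.0847 = 17.7508.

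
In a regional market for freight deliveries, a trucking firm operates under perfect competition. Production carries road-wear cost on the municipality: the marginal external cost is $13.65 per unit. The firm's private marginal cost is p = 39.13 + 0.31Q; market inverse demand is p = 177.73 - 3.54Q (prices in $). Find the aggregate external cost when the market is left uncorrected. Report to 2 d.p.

Market equilibrium (private): 39.13 + 0.31Q = 177.73 - 3.54Q → Q_m = 36.0000.
Total external cost = MEC × Q_m = 13.65 × 36.0000 = 491.4000.

$491.40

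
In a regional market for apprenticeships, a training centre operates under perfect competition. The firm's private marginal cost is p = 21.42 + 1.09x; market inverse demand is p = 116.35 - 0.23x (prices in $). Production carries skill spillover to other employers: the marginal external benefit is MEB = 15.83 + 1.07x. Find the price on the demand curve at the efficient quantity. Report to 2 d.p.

P = $14.45

Social marginal cost = private MC − MEB = 5.59 + 0.02x.
Set SMC = demand: 5.59 + 0.02x = 116.35 - 0.23x → x* = 443.0400.
Consumer price on the demand curve at x*: 116.35 − 0.23×443.0400 = 14.4508.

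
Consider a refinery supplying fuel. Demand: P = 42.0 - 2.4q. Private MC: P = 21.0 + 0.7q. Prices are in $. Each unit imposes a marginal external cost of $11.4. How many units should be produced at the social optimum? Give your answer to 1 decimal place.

q* = 3.1

Social marginal cost = private MC + MEC = 32.4 + 0.7q.
Set SMC = demand: 32.4 + 0.7q = 42.0 - 2.4q → q* = 3.0968.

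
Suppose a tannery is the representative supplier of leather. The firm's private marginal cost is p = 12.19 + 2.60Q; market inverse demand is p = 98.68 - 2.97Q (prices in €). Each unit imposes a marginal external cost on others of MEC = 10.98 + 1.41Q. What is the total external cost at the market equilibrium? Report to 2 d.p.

€340.48

Market equilibrium (private): 12.19 + 2.60Q = 98.68 - 2.97Q → Q_m = 15.5278.
Total external cost = ∫₀^{Q_m} (10.98 + 1.41Q) dQ = 10.98×15.5278 + ½×1.41×15.5278² = 340.4796.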